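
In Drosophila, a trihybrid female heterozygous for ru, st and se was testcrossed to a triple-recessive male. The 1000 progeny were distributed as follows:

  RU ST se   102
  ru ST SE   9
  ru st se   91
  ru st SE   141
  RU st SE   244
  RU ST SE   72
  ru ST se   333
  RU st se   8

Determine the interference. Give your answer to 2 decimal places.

The two most frequent reciprocal classes, RU st SE and ru ST se, are the parental types, so the F1 was RU st SE / ru ST se.
The two rarest classes, RU st se and ru ST SE, are the double crossovers. Comparing them with the parentals, only the se allele has switched, so se is the middle locus and the order is st – se – ru.
st–se: (163 + 17)/1000 = 0.1800; se–ru: (243 + 17)/1000 = 0.2600.
Expected DCO frequency = 0.1800 × 0.2600 ≈ 0.04680; observed = 17/1000 ≈ 0.01700.
Coefficient of coincidence = 0.01700/0.04680 ≈ 0.36; interference = 1 − 0.36 = 0.64.

0.64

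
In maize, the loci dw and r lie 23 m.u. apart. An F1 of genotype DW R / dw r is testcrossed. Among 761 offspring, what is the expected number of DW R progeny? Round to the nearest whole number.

293

A map distance of 23 m.u. corresponds to a recombination frequency of 0.230.
The F1 is DW R / dw r, so DW R is a parental gamete class with expected frequency (1 − r)/2 = 0.770/2 = 0.3850.
Expected number = 0.3850 × 761 = 292.99 ≈ 293.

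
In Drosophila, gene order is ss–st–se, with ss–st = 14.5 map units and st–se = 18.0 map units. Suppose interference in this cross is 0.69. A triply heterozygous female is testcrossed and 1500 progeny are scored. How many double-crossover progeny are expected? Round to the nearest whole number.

Map distances give recombination frequencies of 0.145 and 0.180 for the two intervals.
With interference 0.69 (so coincidence = 0.31), expected double-crossover frequency = 0.145 × 0.180 × 0.31 = 0.00809.
Expected number = 0.00809 × 1500 = 12.14 ≈ 12.

12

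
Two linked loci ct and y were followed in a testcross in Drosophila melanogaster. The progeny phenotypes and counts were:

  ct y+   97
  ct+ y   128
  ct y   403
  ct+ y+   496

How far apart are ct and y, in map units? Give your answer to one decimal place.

The two most frequent classes, ct+ y+ (496) and ct y (403), are the parental types, so the F1 was ct+ y+ / ct y.
The recombinant classes are ct+ y and ct y+: 128 + 97 = 225.
Recombination frequency = 225/1124 = 0.2002 ≈ 20.0%, i.e. 20.0 map units.

20.0 map units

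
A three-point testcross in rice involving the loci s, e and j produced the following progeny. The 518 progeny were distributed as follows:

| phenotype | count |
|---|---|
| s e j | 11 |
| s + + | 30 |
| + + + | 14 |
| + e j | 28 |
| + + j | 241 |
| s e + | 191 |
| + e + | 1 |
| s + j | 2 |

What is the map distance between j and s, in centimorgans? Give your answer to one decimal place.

5.4 centimorgans

The two most frequent reciprocal classes, + + j and s e +, are the parental types, so the F1 was + + j / s e +.
The two rarest classes, s + j and + e +, are the double crossovers. Comparing them with the parentals, only the s allele has switched, so s is the middle locus and the order is j – s – e.
Crossovers in the j–s interval produce the single-crossover classes + + + and s e j (14 + 11 = 25) plus the double crossovers (3).
RF(j–s) = (25 + 3) / 518 = 28/518 = 0.0541 → 5.4 centimorgans.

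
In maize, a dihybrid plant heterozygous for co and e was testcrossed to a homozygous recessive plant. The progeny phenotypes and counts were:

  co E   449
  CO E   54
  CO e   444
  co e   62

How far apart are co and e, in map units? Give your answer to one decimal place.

The two most frequent classes, CO e (444) and co E (449), are the parental types, so the F1 was CO e / co E.
The recombinant classes are CO E and co e: 54 + 62 = 116.
Recombination frequency = 116/1009 = 0.1150 ≈ 11.5%, i.e. 11.5 map units.

11.5 map units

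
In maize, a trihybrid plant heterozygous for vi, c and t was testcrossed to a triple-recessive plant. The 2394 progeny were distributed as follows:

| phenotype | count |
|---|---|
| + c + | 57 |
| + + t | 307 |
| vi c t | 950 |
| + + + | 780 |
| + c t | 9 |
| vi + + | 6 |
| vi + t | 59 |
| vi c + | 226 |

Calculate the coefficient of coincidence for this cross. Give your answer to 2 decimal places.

0.50

The two most frequent reciprocal classes, vi c t and + + +, are the parental types, so the F1 was vi c t / + + +.
The two rarest classes, + c t and vi + +, are the double crossovers. Comparing them with the parentals, only the vi allele has switched, so vi is the middle locus and the order is t – vi – c.
t–vi: (533 + 15)/2394 = 0.2289; vi–c: (116 + 15)/2394 = 0.0547.
Expected DCO frequency = 0.2289 × 0.0547 ≈ 0.01252; observed = 15/2394 ≈ 0.00627.
Coefficient of coincidence = 0.00627/0.01252 ≈ 0.50.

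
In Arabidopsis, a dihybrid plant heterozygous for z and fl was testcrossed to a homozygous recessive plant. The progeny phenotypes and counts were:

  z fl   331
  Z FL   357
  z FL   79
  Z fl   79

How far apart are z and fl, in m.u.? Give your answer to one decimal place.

18.7 m.u.

The two most frequent classes, Z FL (357) and z fl (331), are the parental types, so the F1 was Z FL / z fl.
The recombinant classes are Z fl and z FL: 79 + 79 = 158.
Recombination frequency = 158/846 = 0.1868 ≈ 18.7%, i.e. 18.7 m.u.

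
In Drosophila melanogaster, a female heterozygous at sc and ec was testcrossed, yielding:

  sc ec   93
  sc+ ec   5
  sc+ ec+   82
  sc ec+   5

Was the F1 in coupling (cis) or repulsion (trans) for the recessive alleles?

The two most frequent classes are sc+ ec+ (82) and sc ec (93); these are the parental (non-recombinant) types.
So the F1 carried sc+ ec+ on one chromosome and sc ec on the other — the recessive alleles are on the same chromosome (cis / coupling).

cis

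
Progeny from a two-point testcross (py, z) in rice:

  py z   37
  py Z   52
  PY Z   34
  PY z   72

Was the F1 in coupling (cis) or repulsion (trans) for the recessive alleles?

The two most frequent classes are PY z (72) and py Z (52); these are the parental (non-recombinant) types.
So the F1 carried PY z on one chromosome and py Z on the other — the recessive alleles are on opposite chromosomes (trans / repulsion).

trans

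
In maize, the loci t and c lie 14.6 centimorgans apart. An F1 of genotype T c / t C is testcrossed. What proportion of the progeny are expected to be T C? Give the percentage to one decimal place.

A map distance of 14.6 centimorgans corresponds to a recombination frequency of 0.146.
The F1 is T c / t C, so T C is a recombinant gamete class with expected frequency r/2 = 0.146/2 = 0.0730.
That is 0.0730 = 7.3% of the progeny.

7.3%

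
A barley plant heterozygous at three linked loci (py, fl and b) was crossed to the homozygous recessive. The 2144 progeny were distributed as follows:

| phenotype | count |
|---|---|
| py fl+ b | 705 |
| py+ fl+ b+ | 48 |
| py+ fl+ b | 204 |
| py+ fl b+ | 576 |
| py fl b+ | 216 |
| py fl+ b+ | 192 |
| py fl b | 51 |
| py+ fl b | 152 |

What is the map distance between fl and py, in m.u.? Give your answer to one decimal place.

The two most frequent reciprocal classes, py fl+ b and py+ fl b+, are the parental types, so the F1 was py fl+ b / py+ fl b+.
The two rarest classes, py fl b and py+ fl+ b+, are the double crossovers. Comparing them with the parentals, only the fl allele has switched, so fl is the middle locus and the order is py – fl – b.
Crossovers in the py–fl interval produce the single-crossover classes py+ fl+ b and py fl b+ (204 + 216 = 420) plus the double crossovers (99).
RF(py–fl) = (420 + 99) / 2144 = 519/2144 = 0.2421 → 24.2 m.u.

24.2 m.u.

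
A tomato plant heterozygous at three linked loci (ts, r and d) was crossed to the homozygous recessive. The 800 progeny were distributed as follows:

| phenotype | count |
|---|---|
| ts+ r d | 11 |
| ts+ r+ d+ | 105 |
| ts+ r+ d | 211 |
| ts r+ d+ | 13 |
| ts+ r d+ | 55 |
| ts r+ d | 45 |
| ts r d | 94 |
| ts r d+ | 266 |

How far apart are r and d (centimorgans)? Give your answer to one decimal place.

27.9 centimorgans

The two most frequent reciprocal classes, ts r d+ and ts+ r+ d, are the parental types, so the F1 was ts r d+ / ts+ r+ d.
The two rarest classes, ts r+ d+ and ts+ r d, are the double crossovers. Comparing them with the parentals, only the r allele has switched, so r is the middle locus and the order is ts – r – d.
Crossovers in the r–d interval produce the single-crossover classes ts r d and ts+ r+ d+ (94 + 105 = 199) plus the double crossovers (24).
RF(r–d) = (199 + 24) / 800 = 223/800 = 0.2787 → 27.9 centimorgans.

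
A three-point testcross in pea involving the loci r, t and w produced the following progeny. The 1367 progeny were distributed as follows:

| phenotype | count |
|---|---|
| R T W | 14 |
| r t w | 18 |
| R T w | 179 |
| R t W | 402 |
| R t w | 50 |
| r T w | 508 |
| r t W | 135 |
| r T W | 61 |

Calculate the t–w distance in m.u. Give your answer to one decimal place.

10.5 m.u.

The two most frequent reciprocal classes, r T w and R t W, are the parental types, so the F1 was r T w / R t W.
The two rarest classes, r t w and R T W, are the double crossovers. Comparing them with the parentals, only the t allele has switched, so t is the middle locus and the order is w – t – r.
Crossovers in the w–t interval produce the single-crossover classes r T W and R t w (61 + 50 = 111) plus the double crossovers (32).
RF(w–t) = (111 + 32) / 1367 = 143/1367 = 0.1046 → 10.5 m.u.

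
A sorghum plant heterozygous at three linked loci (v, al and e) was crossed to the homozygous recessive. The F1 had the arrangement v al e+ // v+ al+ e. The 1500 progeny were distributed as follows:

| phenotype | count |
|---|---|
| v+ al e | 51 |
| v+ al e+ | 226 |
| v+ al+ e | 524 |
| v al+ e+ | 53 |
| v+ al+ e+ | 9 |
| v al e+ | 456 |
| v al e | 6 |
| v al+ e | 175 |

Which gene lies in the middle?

e

The two rarest classes, v al e and v+ al+ e+, are the double crossovers. Comparing them with the parentals, only the e allele has switched, so e is the middle locus and the order is v – e – al.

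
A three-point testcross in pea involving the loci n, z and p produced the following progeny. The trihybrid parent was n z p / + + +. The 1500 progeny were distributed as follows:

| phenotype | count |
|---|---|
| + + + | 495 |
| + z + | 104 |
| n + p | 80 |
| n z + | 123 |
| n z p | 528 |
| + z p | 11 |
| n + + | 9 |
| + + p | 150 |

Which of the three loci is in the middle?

n

The two rarest classes, + z p and n + +, are the double crossovers. Comparing them with the parentals, only the n allele has switched, so n is the middle locus and the order is p – n – z.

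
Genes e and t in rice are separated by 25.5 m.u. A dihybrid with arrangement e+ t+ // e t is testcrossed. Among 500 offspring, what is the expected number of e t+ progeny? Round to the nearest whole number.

64

A map distance of 25.5 m.u. corresponds to a recombination frequency of 0.255.
The F1 is e+ t+ / e t, so e t+ is a recombinant gamete class with expected frequency r/2 = 0.255/2 = 0.1275.
Expected number = 0.1275 × 500 = 63.75 ≈ 64.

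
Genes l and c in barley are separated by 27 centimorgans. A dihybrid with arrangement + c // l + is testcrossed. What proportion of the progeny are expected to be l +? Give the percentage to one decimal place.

36.5%

A map distance of 27 centimorgans corresponds to a recombination frequency of 0.270.
The F1 is + c / l +, so l + is a parental gamete class with expected frequency (1 − r)/2 = 0.730/2 = 0.3650.
That is 0.3650 = 36.5% of the progeny.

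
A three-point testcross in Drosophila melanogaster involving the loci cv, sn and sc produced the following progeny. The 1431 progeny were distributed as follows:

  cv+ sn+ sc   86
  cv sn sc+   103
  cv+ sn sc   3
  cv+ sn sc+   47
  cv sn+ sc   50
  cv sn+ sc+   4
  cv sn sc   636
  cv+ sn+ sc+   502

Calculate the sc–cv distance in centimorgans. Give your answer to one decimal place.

13.7 centimorgans

The two most frequent reciprocal classes, cv+ sn+ sc+ and cv sn sc, are the parental types, so the F1 was cv+ sn+ sc+ / cv sn sc.
The two rarest classes, cv sn+ sc+ and cv+ sn sc, are the double crossovers. Comparing them with the parentals, only the cv allele has switched, so cv is the middle locus and the order is sc – cv – sn.
Crossovers in the sc–cv interval produce the single-crossover classes cv+ sn+ sc and cv sn sc+ (86 + 103 = 189) plus the double crossovers (7).
RF(sc–cv) = (189 + 7) / 1431 = 196/1431 = 0.1370 → 13.7 centimorgans.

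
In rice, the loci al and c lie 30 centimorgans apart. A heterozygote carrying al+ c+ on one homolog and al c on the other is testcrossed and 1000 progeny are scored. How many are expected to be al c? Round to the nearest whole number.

A map distance of 30 centimorgans corresponds to a recombination frequency of 0.300.
The F1 is al+ c+ / al c, so al c is a parental gamete class with expected frequency (1 − r)/2 = 0.700/2 = 0.3500.
Expected number = 0.3500 × 1000 = 350.00 ≈ 350.

350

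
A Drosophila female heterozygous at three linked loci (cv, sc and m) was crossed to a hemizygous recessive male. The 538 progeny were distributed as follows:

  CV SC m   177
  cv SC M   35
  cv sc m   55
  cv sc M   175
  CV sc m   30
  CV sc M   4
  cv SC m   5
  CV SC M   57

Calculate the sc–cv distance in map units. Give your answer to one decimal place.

The two most frequent reciprocal classes, CV SC m and cv sc M, are the parental types, so the F1 was CV SC m / cv sc M.
The two rarest classes, cv SC m and CV sc M, are the double crossovers. Comparing them with the parentals, only the cv allele has switched, so cv is the middle locus and the order is sc – cv – m.
Crossovers in the sc–cv interval produce the single-crossover classes CV sc m and cv SC M (30 + 35 = 65) plus the double crossovers (9).
RF(sc–cv) = (65 + 9) / 538 = 74/538 = 0.1375 → 13.8 map units.

13.8 map units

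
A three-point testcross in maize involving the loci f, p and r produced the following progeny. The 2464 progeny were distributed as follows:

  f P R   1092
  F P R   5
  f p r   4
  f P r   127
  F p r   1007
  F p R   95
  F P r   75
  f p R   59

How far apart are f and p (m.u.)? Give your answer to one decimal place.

5.8 m.u.

The two most frequent reciprocal classes, F p r and f P R, are the parental types, so the F1 was F p r / f P R.
The two rarest classes, f p r and F P R, are the double crossovers. Comparing them with the parentals, only the f allele has switched, so f is the middle locus and the order is r – f – p.
Crossovers in the f–p interval produce the single-crossover classes F P r and f p R (75 + 59 = 134) plus the double crossovers (9).
RF(f–p) = (134 + 9) / 2464 = 143/2464 = 0.0580 → 5.8 m.u.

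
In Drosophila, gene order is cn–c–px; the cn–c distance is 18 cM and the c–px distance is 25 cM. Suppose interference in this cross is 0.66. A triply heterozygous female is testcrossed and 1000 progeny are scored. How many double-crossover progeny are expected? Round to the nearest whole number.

Map distances give recombination frequencies of 0.180 and 0.250 for the two intervals.
With interference 0.66 (so coincidence = 0.34), expected double-crossover frequency = 0.180 × 0.250 × 0.34 = 0.01530.
Expected number = 0.01530 × 1000 = 15.30 ≈ 15.

15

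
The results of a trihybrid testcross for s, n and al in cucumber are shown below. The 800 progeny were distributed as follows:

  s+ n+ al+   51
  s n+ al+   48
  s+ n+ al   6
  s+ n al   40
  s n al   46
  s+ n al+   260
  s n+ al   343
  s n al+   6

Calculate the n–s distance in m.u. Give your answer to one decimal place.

The two most frequent reciprocal classes, s n+ al and s+ n al+, are the parental types, so the F1 was s n+ al / s+ n al+.
The two rarest classes, s+ n+ al and s n al+, are the double crossovers. Comparing them with the parentals, only the s allele has switched, so s is the middle locus and the order is al – s – n.
Crossovers in the s–n interval produce the single-crossover classes s n al and s+ n+ al+ (46 + 51 = 97) plus the double crossovers (12).
RF(s–n) = (97 + 12) / 800 = 109/800 = 0.1363 → 13.6 m.u.

13.6 m.u.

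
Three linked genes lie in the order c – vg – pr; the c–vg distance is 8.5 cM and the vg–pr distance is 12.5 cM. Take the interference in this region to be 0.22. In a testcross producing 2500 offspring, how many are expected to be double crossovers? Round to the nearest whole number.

Map distances give recombination frequencies of 0.085 and 0.125 for the two intervals.
With interference 0.22 (so coincidence = 0.78), expected double-crossover frequency = 0.085 × 0.125 × 0.78 = 0.00829.
Expected number = 0.00829 × 2500 = 20.72 ≈ 21.

21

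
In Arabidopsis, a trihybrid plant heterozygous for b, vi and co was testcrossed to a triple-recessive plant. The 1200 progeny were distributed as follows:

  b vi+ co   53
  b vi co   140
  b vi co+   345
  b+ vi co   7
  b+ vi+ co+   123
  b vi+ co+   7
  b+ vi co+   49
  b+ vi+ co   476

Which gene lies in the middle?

The two most frequent reciprocal classes, b vi co+ and b+ vi+ co, are the parental types, so the F1 was b vi co+ / b+ vi+ co.
The two rarest classes, b vi+ co+ and b+ vi co, are the double crossovers. Comparing them with the parentals, only the vi allele has switched, so vi is the middle locus and the order is co – vi – b.

vi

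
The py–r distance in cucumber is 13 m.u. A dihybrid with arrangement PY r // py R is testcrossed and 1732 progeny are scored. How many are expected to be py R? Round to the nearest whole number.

A map distance of 13 m.u. corresponds to a recombination frequency of 0.130.
The F1 is PY r / py R, so py R is a parental gamete class with expected frequency (1 − r)/2 = 0.870/2 = 0.4350.
Expected number = 0.4350 × 1732 = 753.42 ≈ 753.

753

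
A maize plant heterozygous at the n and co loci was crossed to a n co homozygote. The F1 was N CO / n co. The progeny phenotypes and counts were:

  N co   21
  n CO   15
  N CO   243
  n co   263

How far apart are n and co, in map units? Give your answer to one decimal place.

6.6 map units

The recombinant classes are N co and n CO: 21 + 15 = 36.
Recombination frequency = 36/542 = 0.0664 ≈ 6.6%, i.e. 6.6 map units.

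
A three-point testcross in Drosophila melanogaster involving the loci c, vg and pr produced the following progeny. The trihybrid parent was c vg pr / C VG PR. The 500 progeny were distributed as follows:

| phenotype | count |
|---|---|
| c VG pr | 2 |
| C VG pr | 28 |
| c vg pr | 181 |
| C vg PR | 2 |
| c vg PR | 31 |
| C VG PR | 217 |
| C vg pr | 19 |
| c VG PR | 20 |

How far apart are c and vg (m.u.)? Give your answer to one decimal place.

8.6 m.u.

The two rarest classes, c VG pr and C vg PR, are the double crossovers. Comparing them with the parentals, only the vg allele has switched, so vg is the middle locus and the order is pr – vg – c.
Crossovers in the vg–c interval produce the single-crossover classes C vg pr and c VG PR (19 + 20 = 39) plus the double crossovers (4).
RF(vg–c) = (39 + 4) / 500 = 43/500 = 0.0860 → 8.6 m.u.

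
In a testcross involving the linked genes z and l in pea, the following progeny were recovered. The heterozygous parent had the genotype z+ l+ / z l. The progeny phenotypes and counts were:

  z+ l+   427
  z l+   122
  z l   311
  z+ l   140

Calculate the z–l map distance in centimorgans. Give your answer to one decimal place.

26.2 centimorgans

The recombinant classes are z+ l and z l+: 140 + 122 = 262.
Recombination frequency = 262/1000 = 0.2620 ≈ 26.2%, i.e. 26.2 centimorgans.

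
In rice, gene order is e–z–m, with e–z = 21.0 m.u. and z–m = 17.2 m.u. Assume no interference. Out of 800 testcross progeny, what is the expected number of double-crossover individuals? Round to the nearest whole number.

Map distances give recombination frequencies of 0.210 and 0.172 for the two intervals.
With no interference, expected double-crossover frequency = 0.210 × 0.172 = 0.03612.
Expected number = 0.03612 × 800 = 28.90 ≈ 29.

29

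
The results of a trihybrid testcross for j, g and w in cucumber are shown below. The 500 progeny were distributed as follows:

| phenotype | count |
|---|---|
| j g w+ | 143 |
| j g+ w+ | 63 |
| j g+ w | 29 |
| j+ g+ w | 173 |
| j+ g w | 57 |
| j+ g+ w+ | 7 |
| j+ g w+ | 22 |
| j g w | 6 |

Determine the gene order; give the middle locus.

The two most frequent reciprocal classes, j+ g+ w and j g w+, are the parental types, so the F1 was j+ g+ w / j g w+.
The two rarest classes, j+ g+ w+ and j g w, are the double crossovers. Comparing them with the parentals, only the w allele has switched, so w is the middle locus and the order is g – w – j.

w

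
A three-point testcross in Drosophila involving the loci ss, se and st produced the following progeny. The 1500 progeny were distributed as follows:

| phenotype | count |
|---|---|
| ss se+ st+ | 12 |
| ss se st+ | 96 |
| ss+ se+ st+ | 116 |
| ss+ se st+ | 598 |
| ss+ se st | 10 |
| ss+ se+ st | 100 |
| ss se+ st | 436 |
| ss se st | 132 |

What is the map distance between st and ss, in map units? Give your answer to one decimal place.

14.5 map units

The two most frequent reciprocal classes, ss+ se st+ and ss se+ st, are the parental types, so the F1 was ss+ se st+ / ss se+ st.
The two rarest classes, ss+ se st and ss se+ st+, are the double crossovers. Comparing them with the parentals, only the st allele has switched, so st is the middle locus and the order is ss – st – se.
Crossovers in the ss–st interval produce the single-crossover classes ss se st+ and ss+ se+ st (96 + 100 = 196) plus the double crossovers (22).
RF(ss–st) = (196 + 22) / 1500 = 218/1500 = 0.1453 → 14.5 map units.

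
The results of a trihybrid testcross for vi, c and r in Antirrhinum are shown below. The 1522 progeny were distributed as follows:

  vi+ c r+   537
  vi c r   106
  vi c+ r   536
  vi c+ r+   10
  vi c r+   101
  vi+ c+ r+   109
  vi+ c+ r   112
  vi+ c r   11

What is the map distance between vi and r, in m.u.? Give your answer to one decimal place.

15.4 m.u.

The two most frequent reciprocal classes, vi c+ r and vi+ c r+, are the parental types, so the F1 was vi c+ r / vi+ c r+.
The two rarest classes, vi c+ r+ and vi+ c r, are the double crossovers. Comparing them with the parentals, only the r allele has switched, so r is the middle locus and the order is vi – r – c.
Crossovers in the vi–r interval produce the single-crossover classes vi+ c+ r and vi c r+ (112 + 101 = 213) plus the double crossovers (21).
RF(vi–r) = (213 + 21) / 1522 = 234/1522 = 0.1537 → 15.4 m.u.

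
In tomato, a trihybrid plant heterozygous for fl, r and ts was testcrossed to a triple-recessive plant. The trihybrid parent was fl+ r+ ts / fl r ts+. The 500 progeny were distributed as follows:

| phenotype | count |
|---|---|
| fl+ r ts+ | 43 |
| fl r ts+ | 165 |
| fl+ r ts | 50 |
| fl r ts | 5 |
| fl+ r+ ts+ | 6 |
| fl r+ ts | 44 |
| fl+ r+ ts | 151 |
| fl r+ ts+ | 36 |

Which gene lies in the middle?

The two rarest classes, fl+ r+ ts+ and fl r ts, are the double crossovers. Comparing them with the parentals, only the ts allele has switched, so ts is the middle locus and the order is fl – ts – r.

ts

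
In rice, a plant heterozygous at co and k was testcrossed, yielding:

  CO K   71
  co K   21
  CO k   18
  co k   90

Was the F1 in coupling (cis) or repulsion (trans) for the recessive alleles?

cis

The two most frequent classes are CO K (71) and co k (90); these are the parental (non-recombinant) types.
So the F1 carried CO K on one chromosome and co k on the other — the recessive alleles are on the same chromosome (cis / coupling).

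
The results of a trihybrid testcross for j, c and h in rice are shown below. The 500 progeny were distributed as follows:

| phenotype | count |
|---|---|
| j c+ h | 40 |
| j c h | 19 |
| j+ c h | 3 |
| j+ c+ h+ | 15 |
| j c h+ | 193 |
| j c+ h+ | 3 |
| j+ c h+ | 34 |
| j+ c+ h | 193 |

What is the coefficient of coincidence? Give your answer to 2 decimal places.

0.94

The two most frequent reciprocal classes, j+ c+ h and j c h+, are the parental types, so the F1 was j+ c+ h / j c h+.
The two rarest classes, j+ c h and j c+ h+, are the double crossovers. Comparing them with the parentals, only the c allele has switched, so c is the middle locus and the order is h – c – j.
h–c: (34 + 6)/500 = 0.0800; c–j: (74 + 6)/500 = 0.1600.
Expected DCO frequency = 0.0800 × 0.1600 ≈ 0.01280; observed = 6/500 ≈ 0.01200.
Coefficient of coincidence = 0.01200/0.01280 ≈ 0.94.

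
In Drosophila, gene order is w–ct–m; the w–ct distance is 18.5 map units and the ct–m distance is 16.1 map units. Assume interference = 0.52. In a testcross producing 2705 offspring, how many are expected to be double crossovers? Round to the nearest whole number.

39

Map distances give recombination frequencies of 0.185 and 0.161 for the two intervals.
With interference 0.52 (so coincidence = 0.48), expected double-crossover frequency = 0.185 × 0.161 × 0.48 = 0.01430.
Expected number = 0.01430 × 2705 = 38.67 ≈ 39.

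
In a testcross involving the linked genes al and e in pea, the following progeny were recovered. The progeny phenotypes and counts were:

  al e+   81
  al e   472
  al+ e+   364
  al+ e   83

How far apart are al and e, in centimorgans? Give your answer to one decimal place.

16.4 centimorgans

The two most frequent classes, al+ e+ (364) and al e (472), are the parental types, so the F1 was al+ e+ / al e.
The recombinant classes are al+ e and al e+: 83 + 81 = 164.
Recombination frequency = 164/1000 = 0.1640 ≈ 16.4%, i.e. 16.4 centimorgans.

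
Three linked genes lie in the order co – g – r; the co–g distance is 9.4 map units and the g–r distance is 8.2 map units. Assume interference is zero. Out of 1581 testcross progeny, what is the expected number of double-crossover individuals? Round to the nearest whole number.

12

Map distances give recombination frequencies of 0.094 and 0.082 for the two intervals.
With no interference, expected double-crossover frequency = 0.094 × 0.082 = 0.00771.
Expected number = 0.00771 × 1581 = 12.19 ≈ 12.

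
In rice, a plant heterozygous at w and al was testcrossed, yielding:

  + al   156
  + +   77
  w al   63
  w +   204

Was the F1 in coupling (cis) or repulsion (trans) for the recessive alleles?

trans

The two most frequent classes are + al (156) and w + (204); these are the parental (non-recombinant) types.
So the F1 carried + al on one chromosome and w + on the other — the recessive alleles are on opposite chromosomes (trans / repulsion).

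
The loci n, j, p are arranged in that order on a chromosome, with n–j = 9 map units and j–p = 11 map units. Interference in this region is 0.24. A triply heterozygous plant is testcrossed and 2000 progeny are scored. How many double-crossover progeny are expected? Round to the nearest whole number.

15

Map distances give recombination frequencies of 0.090 and 0.110 for the two intervals.
With interference 0.24 (so coincidence = 0.76), expected double-crossover frequency = 0.090 × 0.110 × 0.76 = 0.00752.
Expected number = 0.00752 × 2000 = 15.05 ≈ 15.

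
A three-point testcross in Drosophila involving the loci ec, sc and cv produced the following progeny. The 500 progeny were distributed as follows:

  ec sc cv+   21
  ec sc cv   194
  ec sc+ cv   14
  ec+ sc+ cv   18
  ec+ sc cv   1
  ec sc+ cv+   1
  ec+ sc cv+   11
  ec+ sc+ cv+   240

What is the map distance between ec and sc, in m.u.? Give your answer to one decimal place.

5.4 m.u.

The two most frequent reciprocal classes, ec+ sc+ cv+ and ec sc cv, are the parental types, so the F1 was ec+ sc+ cv+ / ec sc cv.
The two rarest classes, ec sc+ cv+ and ec+ sc cv, are the double crossovers. Comparing them with the parentals, only the ec allele has switched, so ec is the middle locus and the order is sc – ec – cv.
Crossovers in the sc–ec interval produce the single-crossover classes ec+ sc cv+ and ec sc+ cv (11 + 14 = 25) plus the double crossovers (2).
RF(sc–ec) = (25 + 2) / 500 = 27/500 = 0.0540 → 5.4 m.u.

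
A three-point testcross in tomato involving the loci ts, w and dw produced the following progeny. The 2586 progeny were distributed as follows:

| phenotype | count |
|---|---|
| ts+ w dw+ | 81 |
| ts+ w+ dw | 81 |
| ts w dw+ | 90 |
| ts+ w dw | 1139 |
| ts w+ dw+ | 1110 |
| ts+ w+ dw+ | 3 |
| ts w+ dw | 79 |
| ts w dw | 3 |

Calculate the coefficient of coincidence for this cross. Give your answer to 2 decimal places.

The two most frequent reciprocal classes, ts w+ dw+ and ts+ w dw, are the parental types, so the F1 was ts w+ dw+ / ts+ w dw.
The two rarest classes, ts+ w+ dw+ and ts w dw, are the double crossovers. Comparing them with the parentals, only the ts allele has switched, so ts is the middle locus and the order is dw – ts – w.
dw–ts: (160 + 6)/2586 = 0.0642; ts–w: (171 + 6)/2586 = 0.0684.
Expected DCO frequency = 0.0642 × 0.0684 ≈ 0.00439; observed = 6/2586 ≈ 0.00232.
Coefficient of coincidence = 0.00232/0.00439 ≈ 0.53.

0.53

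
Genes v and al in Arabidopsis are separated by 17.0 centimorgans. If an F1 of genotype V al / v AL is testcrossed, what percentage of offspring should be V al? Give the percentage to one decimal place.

41.5%

A map distance of 17.0 centimorgans corresponds to a recombination frequency of 0.170.
The F1 is V al / v AL, so V al is a parental gamete class with expected frequency (1 − r)/2 = 0.830/2 = 0.4150.
That is 0.4150 = 41.5% of the progeny.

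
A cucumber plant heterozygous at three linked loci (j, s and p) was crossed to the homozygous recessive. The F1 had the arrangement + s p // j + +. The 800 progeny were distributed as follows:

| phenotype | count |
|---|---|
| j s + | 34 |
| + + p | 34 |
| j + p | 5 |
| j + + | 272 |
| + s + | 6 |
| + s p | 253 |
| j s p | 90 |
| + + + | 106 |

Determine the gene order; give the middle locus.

The two rarest classes, + s + and j + p, are the double crossovers. Comparing them with the parentals, only the p allele has switched, so p is the middle locus and the order is s – p – j.

p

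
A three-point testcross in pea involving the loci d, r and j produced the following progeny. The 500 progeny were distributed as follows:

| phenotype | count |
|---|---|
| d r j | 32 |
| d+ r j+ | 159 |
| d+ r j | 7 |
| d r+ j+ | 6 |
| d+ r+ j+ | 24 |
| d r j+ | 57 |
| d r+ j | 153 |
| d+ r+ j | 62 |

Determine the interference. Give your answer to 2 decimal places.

0.29

The two most frequent reciprocal classes, d r+ j and d+ r j+, are the parental types, so the F1 was d r+ j / d+ r j+.
The two rarest classes, d r+ j+ and d+ r j, are the double crossovers. Comparing them with the parentals, only the j allele has switched, so j is the middle locus and the order is d – j – r.
d–j: (119 + 13)/500 = 0.2640; j–r: (56 + 13)/500 = 0.1380.
Expected DCO frequency = 0.2640 × 0.1380 ≈ 0.03643; observed = 13/500 ≈ 0.02600.
Coefficient of coincidence = 0.02600/0.03643 ≈ 0.71; interference = 1 − 0.71 = 0.29.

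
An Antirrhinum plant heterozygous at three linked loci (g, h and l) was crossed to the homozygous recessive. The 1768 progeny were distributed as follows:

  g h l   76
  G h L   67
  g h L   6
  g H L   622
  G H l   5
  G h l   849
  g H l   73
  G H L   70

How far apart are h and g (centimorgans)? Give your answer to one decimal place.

8.9 centimorgans

The two most frequent reciprocal classes, g H L and G h l, are the parental types, so the F1 was g H L / G h l.
The two rarest classes, g h L and G H l, are the double crossovers. Comparing them with the parentals, only the h allele has switched, so h is the middle locus and the order is l – h – g.
Crossovers in the h–g interval produce the single-crossover classes G H L and g h l (70 + 76 = 146) plus the double crossovers (11).
RF(h–g) = (146 + 11) / 1768 = 157/1768 = 0.0888 → 8.9 centimorgans.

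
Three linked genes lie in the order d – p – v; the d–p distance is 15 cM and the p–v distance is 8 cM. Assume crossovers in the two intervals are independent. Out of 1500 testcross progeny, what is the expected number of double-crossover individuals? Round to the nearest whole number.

18

Map distances give recombination frequencies of 0.150 and 0.080 for the two intervals.
With no interference, expected double-crossover frequency = 0.150 × 0.080 = 0.01200.
Expected number = 0.01200 × 1500 = 18.00 ≈ 18.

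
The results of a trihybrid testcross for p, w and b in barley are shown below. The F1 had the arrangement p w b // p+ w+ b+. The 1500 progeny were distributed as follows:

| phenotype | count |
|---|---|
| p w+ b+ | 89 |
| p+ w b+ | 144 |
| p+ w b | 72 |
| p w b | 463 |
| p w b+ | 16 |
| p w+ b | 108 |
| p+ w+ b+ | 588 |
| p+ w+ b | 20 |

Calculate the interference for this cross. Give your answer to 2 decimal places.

The two rarest classes, p w b+ and p+ w+ b, are the double crossovers. Comparing them with the parentals, only the b allele has switched, so b is the middle locus and the order is w – b – p.
w–b: (252 + 36)/1500 = 0.1920; b–p: (161 + 36)/1500 = 0.1313.
Expected DCO frequency = 0.1920 × 0.1313 ≈ 0.02521; observed = 36/1500 ≈ 0.02400.
Coefficient of coincidence = 0.02400/0.02521 ≈ 0.95; interference = 1 − 0.95 = 0.05.

0.05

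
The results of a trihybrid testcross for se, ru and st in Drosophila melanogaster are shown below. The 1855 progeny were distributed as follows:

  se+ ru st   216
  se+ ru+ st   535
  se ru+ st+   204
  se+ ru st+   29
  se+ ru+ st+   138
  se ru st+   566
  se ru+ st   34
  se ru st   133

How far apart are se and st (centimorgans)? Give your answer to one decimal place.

18.0 centimorgans

The two most frequent reciprocal classes, se ru st+ and se+ ru+ st, are the parental types, so the F1 was se ru st+ / se+ ru+ st.
The two rarest classes, se+ ru st+ and se ru+ st, are the double crossovers. Comparing them with the parentals, only the se allele has switched, so se is the middle locus and the order is st – se – ru.
Crossovers in the st–se interval produce the single-crossover classes se ru st and se+ ru+ st+ (133 + 138 = 271) plus the double crossovers (63).
RF(st–se) = (271 + 63) / 1855 = 334/1855 = 0.1801 → 18.0 centimorgans.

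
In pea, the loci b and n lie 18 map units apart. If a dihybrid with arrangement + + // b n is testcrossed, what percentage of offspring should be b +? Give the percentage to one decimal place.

9.0%

A map distance of 18 map units corresponds to a recombination frequency of 0.180.
The F1 is + + / b n, so b + is a recombinant gamete class with expected frequency r/2 = 0.180/2 = 0.0900.
That is 0.0900 = 9.0% of the progeny.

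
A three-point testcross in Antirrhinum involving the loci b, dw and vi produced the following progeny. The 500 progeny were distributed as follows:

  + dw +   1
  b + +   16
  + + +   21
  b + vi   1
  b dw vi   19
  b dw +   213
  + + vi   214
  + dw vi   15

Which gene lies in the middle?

b

The two most frequent reciprocal classes, b dw + and + + vi, are the parental types, so the F1 was b dw + / + + vi.
The two rarest classes, + dw + and b + vi, are the double crossovers. Comparing them with the parentals, only the b allele has switched, so b is the middle locus and the order is dw – b – vi.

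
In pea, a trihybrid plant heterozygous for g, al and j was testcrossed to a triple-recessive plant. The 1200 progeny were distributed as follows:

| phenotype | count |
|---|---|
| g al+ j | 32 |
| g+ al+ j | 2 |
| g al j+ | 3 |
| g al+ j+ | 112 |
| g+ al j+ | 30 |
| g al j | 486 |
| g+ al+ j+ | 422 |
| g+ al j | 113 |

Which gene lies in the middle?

The two most frequent reciprocal classes, g al j and g+ al+ j+, are the parental types, so the F1 was g al j / g+ al+ j+.
The two rarest classes, g al j+ and g+ al+ j, are the double crossovers. Comparing them with the parentals, only the j allele has switched, so j is the middle locus and the order is al – j – g.

j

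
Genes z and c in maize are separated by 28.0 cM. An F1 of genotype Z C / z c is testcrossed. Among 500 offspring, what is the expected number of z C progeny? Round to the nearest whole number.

70

A map distance of 28.0 cM corresponds to a recombination frequency of 0.280.
The F1 is Z C / z c, so z C is a recombinant gamete class with expected frequency r/2 = 0.280/2 = 0.1400.
Expected number = 0.1400 × 500 = 70.00 ≈ 70.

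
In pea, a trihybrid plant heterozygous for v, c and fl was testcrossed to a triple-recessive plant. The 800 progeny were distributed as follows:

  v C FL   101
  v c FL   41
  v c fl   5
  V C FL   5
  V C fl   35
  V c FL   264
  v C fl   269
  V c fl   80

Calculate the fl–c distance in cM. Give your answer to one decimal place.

The two most frequent reciprocal classes, v C fl and V c FL, are the parental types, so the F1 was v C fl / V c FL.
The two rarest classes, v c fl and V C FL, are the double crossovers. Comparing them with the parentals, only the c allele has switched, so c is the middle locus and the order is fl – c – v.
Crossovers in the fl–c interval produce the single-crossover classes v C FL and V c fl (101 + 80 = 181) plus the double crossovers (10).
RF(fl–c) = (181 + 10) / 800 = 191/800 = 0.2387 → 23.9 cM.

23.9 cM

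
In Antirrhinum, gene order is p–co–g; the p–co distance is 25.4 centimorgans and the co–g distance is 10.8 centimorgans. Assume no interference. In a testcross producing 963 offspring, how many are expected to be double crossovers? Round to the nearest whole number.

Map distances give recombination frequencies of 0.254 and 0.108 for the two intervals.
With no interference, expected double-crossover frequency = 0.254 × 0.108 = 0.02743.
Expected number = 0.02743 × 963 = 26.42 ≈ 26.

26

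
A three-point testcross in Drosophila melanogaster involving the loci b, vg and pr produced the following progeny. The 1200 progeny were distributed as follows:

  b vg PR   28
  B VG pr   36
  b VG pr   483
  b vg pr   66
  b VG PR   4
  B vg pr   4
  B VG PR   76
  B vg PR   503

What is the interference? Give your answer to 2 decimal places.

0.11

The two most frequent reciprocal classes, B vg PR and b VG pr, are the parental types, so the F1 was B vg PR / b VG pr.
The two rarest classes, B vg pr and b VG PR, are the double crossovers. Comparing them with the parentals, only the pr allele has switched, so pr is the middle locus and the order is b – pr – vg.
b–pr: (64 + 8)/1200 = 0.0600; pr–vg: (142 + 8)/1200 = 0.1250.
Expected DCO frequency = 0.0600 × 0.1250 ≈ 0.00750; observed = 8/1200 ≈ 0.00667.
Coefficient of coincidence = 0.00667/0.00750 ≈ 0.89; interference = 1 − 0.89 = 0.11.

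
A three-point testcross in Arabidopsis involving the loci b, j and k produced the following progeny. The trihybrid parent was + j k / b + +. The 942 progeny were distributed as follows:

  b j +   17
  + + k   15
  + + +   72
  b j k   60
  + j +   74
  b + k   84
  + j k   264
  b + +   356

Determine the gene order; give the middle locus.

j

The two rarest classes, + + k and b j +, are the double crossovers. Comparing them with the parentals, only the j allele has switched, so j is the middle locus and the order is k – j – b.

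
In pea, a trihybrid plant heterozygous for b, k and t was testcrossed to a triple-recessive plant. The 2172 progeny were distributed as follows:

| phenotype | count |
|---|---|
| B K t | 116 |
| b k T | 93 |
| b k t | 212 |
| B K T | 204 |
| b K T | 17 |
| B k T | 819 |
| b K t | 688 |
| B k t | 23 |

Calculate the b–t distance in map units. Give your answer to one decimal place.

The two most frequent reciprocal classes, B k T and b K t, are the parental types, so the F1 was B k T / b K t.
The two rarest classes, B k t and b K T, are the double crossovers. Comparing them with the parentals, only the t allele has switched, so t is the middle locus and the order is k – t – b.
Crossovers in the t–b interval produce the single-crossover classes b k T and B K t (93 + 116 = 209) plus the double crossovers (40).
RF(t–b) = (209 + 40) / 2172 = 249/2172 = 0.1146 → 11.5 map units.

11.5 map units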